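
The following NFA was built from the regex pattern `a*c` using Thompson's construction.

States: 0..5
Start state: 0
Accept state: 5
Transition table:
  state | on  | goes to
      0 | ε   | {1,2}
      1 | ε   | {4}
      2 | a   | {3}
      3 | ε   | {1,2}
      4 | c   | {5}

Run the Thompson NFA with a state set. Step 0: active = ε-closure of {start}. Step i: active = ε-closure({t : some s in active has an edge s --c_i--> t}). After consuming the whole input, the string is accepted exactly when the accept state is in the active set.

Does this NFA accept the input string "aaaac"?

start: ε-closure({0}) = {0,1,2,4}
'a' @ 1: {1,2,3,4}
'a' @ 2: {1,2,3,4}
'a' @ 3: {1,2,3,4}
'a' @ 4: {1,2,3,4}
'c' @ 5: {5}  ✓accept
end set {5} — state 5 in

Answer: ACCEPT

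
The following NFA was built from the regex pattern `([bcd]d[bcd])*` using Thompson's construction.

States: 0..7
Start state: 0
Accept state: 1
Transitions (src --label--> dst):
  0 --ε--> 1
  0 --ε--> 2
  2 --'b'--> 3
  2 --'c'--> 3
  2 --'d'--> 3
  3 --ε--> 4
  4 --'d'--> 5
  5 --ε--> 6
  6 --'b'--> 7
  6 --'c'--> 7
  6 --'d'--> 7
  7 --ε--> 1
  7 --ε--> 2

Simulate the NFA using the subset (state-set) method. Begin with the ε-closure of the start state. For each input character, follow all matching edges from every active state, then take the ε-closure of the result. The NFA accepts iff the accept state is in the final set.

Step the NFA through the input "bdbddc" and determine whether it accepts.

Answer: ACCEPT

Derivation:
start: ε-closure({0}) = {0,1,2}
'b' @ 1: {3,4}
'd' @ 2: {5,6}
'b' @ 3: {1,2,7}  ✓accept
'd' @ 4: {3,4}
'd' @ 5: {5,6}
'c' @ 6: {1,2,7}  ✓accept
after full input: {1,2,7}  (accept=1 in)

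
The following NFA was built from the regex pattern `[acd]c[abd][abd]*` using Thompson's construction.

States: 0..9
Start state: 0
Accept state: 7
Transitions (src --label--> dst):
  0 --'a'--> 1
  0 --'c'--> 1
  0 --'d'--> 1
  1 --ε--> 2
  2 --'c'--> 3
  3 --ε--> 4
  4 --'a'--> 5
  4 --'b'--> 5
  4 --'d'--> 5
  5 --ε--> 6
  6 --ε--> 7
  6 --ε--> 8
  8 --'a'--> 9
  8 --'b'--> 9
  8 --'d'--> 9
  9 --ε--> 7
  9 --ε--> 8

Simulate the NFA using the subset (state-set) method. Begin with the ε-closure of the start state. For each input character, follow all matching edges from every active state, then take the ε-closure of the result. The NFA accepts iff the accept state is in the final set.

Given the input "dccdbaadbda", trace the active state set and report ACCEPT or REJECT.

Answer: REJECT

Steps:
S₀ = ε-closure({0}) = {0}
'd' @ 1: {1,2}
'c' @ 2: {3,4}
'c' @ 3: {}  — dead — no transitions
rest 'dbaadbda' ignored (set empty)
after full input: {}  (accept=7 not in)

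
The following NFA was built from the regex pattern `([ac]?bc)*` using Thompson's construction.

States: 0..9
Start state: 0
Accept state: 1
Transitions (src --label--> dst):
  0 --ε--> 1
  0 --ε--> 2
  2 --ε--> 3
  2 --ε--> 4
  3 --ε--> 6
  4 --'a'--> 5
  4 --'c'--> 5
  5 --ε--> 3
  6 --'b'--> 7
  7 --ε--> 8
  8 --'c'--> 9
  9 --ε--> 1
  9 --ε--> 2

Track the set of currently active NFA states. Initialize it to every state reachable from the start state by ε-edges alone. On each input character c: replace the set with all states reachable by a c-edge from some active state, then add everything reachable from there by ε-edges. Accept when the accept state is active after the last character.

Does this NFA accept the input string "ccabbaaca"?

S₀ = ε-closure({0}) = {0,1,2,3,4,6}
'c' @ 1: {3,5,6}
'c' @ 2: {}  — dead — no transitions
rest 'abbaaca' ignored (set empty)
end set {} — state 1 not in

Answer: REJECT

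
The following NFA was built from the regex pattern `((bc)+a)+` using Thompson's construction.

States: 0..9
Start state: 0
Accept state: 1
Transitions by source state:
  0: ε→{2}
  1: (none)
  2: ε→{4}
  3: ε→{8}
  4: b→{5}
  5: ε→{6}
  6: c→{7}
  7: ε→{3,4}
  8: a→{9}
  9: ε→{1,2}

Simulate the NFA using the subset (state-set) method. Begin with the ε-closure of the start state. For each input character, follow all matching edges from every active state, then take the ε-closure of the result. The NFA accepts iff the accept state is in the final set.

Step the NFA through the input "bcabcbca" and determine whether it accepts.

Answer: ACCEPT

Derivation:
start: ε-closure({0}) = {0,2,4}
'b' @ 1: {5,6}
'c' @ 2: {3,4,7,8}
'a' @ 3: {1,2,4,9}  ✓accept
'b' @ 4: {5,6}
'c' @ 5: {3,4,7,8}
'b' @ 6: {5,6}
'c' @ 7: {3,4,7,8}
'a' @ 8: {1,2,4,9}  ✓accept
end set {1,2,4,9} — state 1 in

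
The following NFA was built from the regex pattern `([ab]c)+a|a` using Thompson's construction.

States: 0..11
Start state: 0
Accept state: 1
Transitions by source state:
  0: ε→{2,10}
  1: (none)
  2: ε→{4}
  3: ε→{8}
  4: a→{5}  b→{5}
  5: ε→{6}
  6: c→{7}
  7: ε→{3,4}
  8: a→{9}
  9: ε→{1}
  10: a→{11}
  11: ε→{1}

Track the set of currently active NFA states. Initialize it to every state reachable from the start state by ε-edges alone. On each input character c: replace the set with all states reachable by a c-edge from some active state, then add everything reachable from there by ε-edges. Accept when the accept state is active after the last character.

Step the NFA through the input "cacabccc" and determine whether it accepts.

Answer: REJECT

Derivation:
start: ε-closure({0}) = {0,2,4,10}
'c' @ 1: {}  — no active states
rest 'acabccc' ignored (set empty)
final: {}; accept 1 not in set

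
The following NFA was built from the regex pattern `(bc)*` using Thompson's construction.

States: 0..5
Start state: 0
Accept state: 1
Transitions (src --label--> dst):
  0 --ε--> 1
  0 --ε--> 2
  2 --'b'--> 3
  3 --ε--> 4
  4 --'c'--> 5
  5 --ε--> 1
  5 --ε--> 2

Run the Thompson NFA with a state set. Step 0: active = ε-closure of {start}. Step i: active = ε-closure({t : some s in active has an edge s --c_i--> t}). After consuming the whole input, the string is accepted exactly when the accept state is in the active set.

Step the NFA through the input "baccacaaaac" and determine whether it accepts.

start: ε-closure({0}) = {0,1,2}
'b' @ 1: {3,4}
'a' @ 2: {}  — state set empty
rest 'ccacaaaac' ignored (set empty)
after full input: {}  (accept=1 not in)

Answer: REJECT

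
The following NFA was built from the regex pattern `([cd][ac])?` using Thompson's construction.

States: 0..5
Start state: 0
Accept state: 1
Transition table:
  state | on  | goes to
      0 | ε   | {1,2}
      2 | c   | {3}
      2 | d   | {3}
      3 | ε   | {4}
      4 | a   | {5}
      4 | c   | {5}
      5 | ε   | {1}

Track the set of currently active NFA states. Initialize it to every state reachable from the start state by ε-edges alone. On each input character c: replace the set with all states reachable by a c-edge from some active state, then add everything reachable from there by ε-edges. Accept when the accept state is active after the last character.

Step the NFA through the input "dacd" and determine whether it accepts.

Answer: REJECT

Steps:
initial (ε-close {0}): {0,1,2}
'd' @ 1: {3,4}
'a' @ 2: {1,5}  (accept∈set)
'c' @ 3: {}  — no active states
rest 'd' ignored (set empty)
after full input: {}  (accept=1 not in)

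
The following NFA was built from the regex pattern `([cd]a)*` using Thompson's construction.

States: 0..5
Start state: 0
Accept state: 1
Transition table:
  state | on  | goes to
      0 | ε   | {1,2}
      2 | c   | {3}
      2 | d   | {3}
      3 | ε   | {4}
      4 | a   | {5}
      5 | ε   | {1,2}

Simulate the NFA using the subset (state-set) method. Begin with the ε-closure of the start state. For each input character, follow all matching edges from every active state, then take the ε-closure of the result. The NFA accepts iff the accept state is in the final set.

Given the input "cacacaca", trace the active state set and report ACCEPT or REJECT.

initial (ε-close {0}): {0,1,2}
'c' @ 1: {3,4}
'a' @ 2: {1,2,5}  ✓accept
'c' @ 3: {3,4}
'a' @ 4: {1,2,5}  ✓accept
'c' @ 5: {3,4}
'a' @ 6: {1,2,5}  ✓accept
'c' @ 7: {3,4}
'a' @ 8: {1,2,5}  ✓accept
after full input: {1,2,5}  (accept=1 in)

Answer: ACCEPT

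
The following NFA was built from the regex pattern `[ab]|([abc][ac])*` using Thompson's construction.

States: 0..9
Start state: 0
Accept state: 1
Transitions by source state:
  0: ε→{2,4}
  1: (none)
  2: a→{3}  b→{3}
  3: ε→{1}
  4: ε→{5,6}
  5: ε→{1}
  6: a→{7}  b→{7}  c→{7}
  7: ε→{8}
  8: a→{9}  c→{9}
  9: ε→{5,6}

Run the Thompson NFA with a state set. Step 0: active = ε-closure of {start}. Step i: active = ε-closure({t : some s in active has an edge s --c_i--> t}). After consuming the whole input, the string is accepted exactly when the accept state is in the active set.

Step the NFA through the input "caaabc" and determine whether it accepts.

initial (ε-close {0}): {0,1,2,4,5,6}
'c' @ 1: {7,8}
'a' @ 2: {1,5,6,9}  ✓accept
'a' @ 3: {7,8}
'a' @ 4: {1,5,6,9}  ✓accept
'b' @ 5: {7,8}
'c' @ 6: {1,5,6,9}  ✓accept
end set {1,5,6,9} — state 1 in

Answer: ACCEPT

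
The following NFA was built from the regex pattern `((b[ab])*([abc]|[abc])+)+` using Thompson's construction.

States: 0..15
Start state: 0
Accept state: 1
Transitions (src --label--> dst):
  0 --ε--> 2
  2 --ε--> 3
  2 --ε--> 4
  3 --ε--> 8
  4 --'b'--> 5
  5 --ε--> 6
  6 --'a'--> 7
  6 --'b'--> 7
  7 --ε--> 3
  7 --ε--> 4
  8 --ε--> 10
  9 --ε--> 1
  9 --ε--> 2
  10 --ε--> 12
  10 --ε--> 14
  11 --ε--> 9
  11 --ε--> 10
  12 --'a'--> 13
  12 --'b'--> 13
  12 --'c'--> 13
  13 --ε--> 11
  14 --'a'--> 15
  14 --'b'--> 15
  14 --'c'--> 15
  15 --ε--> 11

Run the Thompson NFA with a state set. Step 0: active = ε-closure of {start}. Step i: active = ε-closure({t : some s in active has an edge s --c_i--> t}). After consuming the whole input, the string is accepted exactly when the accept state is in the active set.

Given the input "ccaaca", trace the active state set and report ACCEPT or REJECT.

Answer: ACCEPT

Steps:
start: ε-closure({0}) = {0,2,3,4,8,10,12,14}
'c' @ 1: {1,2,3,4,8,9,10,11,12,13,14,15}  ✓accept
'c' @ 2: {1,2,3,4,8,9,10,11,12,13,14,15}  ✓accept
'a' @ 3: {1,2,3,4,8,9,10,11,12,13,14,15}  ✓accept
'a' @ 4: {1,2,3,4,8,9,10,11,12,13,14,15}  ✓accept
'c' @ 5: {1,2,3,4,8,9,10,11,12,13,14,15}  ✓accept
'a' @ 6: {1,2,3,4,8,9,10,11,12,13,14,15}  ✓accept
final: {1,2,3,4,8,9,10,11,12,13,14,15}; accept 1 in set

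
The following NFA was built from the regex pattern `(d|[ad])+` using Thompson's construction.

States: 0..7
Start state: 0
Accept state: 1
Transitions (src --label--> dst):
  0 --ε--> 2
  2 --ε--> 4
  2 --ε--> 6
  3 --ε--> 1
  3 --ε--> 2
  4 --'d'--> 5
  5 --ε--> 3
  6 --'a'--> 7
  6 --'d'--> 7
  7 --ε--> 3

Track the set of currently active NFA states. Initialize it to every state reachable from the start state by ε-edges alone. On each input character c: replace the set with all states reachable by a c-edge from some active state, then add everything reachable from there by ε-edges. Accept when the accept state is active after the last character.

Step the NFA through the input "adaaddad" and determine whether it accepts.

initial (ε-close {0}): {0,2,4,6}
'a' @ 1: {1,2,3,4,6,7}  [accepting]
'd' @ 2: {1,2,3,4,5,6,7}  [accepting]
'a' @ 3: {1,2,3,4,6,7}  [accepting]
'a' @ 4: {1,2,3,4,6,7}  [accepting]
'd' @ 5: {1,2,3,4,5,6,7}  [accepting]
'd' @ 6: {1,2,3,4,5,6,7}  [accepting]
'a' @ 7: {1,2,3,4,6,7}  [accepting]
'd' @ 8: {1,2,3,4,5,6,7}  [accepting]
final: {1,2,3,4,5,6,7}; accept 1 in set

Answer: ACCEPT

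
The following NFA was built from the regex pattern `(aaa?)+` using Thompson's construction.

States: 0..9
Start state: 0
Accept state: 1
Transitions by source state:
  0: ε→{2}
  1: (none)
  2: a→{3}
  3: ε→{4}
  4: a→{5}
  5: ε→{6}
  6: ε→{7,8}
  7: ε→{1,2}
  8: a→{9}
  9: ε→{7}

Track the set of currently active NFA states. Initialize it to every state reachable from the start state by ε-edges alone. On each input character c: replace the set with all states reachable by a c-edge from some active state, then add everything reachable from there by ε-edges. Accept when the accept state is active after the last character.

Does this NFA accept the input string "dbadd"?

Answer: REJECT

Steps:
start: ε-closure({0}) = {0,2}
'd' @ 1: {}  — state set empty
rest 'badd' ignored (set empty)
end set {} — state 1 not in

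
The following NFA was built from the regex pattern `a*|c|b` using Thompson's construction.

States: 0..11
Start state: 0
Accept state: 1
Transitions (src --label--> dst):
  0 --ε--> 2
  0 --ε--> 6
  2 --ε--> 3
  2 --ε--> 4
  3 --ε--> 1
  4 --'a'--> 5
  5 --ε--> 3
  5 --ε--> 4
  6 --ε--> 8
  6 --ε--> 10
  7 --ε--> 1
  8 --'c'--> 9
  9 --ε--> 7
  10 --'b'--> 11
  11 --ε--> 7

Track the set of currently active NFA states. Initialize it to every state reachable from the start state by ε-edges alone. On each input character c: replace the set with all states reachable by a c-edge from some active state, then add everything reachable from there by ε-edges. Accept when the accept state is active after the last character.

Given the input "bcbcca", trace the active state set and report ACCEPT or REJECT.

S₀ = ε-closure({0}) = {0,1,2,3,4,6,8,10}
'b' @ 1: {1,7,11}  (accept∈set)
'c' @ 2: {}  — no active states
rest 'bcca' ignored (set empty)
end set {} — state 1 not in

Answer: REJECT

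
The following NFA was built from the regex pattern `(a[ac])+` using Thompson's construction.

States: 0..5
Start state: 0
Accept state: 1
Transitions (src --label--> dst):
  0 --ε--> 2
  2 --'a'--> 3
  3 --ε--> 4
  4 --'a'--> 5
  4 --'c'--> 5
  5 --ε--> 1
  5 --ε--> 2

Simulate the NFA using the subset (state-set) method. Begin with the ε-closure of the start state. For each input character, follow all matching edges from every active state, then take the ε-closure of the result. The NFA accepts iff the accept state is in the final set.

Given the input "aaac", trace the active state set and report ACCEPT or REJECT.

S₀ = ε-closure({0}) = {0,2}
'a' @ 1: {3,4}
'a' @ 2: {1,2,5}  (accept∈set)
'a' @ 3: {3,4}
'c' @ 4: {1,2,5}  (accept∈set)
after full input: {1,2,5}  (accept=1 in)

Answer: ACCEPT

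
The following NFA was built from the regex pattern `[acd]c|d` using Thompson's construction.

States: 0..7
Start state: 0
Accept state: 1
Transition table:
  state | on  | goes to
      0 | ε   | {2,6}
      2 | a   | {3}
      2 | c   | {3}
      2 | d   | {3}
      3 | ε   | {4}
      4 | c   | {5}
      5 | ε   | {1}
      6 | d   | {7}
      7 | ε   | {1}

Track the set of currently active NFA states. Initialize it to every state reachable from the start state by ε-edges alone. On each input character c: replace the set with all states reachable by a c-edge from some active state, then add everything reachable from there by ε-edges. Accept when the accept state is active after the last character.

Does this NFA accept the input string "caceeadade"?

Answer: REJECT

Trace:
start: ε-closure({0}) = {0,2,6}
'c' @ 1: {3,4}
'a' @ 2: {}  — dead — no transitions
rest 'ceeadade' ignored (set empty)
final: {}; accept 1 not in set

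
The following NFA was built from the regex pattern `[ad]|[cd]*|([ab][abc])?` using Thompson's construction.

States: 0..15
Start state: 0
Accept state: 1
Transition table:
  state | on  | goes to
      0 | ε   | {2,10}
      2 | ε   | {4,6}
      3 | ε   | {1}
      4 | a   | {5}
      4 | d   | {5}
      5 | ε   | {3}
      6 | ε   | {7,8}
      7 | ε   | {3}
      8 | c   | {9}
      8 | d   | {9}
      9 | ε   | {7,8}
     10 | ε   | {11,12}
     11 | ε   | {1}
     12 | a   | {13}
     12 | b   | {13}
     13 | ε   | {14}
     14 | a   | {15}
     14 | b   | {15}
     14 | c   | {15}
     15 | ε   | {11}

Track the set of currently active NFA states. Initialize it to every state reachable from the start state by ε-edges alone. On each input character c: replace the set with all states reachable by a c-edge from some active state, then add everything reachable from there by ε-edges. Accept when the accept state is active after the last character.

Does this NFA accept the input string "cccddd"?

Answer: ACCEPT

Trace:
S₀ = ε-closure({0}) = {0,1,2,3,4,6,7,8,10,11,12}
'c' @ 1: {1,3,7,8,9}  ✓accept
'c' @ 2: {1,3,7,8,9}  ✓accept
'c' @ 3: {1,3,7,8,9}  ✓accept
'd' @ 4: {1,3,7,8,9}  ✓accept
'd' @ 5: {1,3,7,8,9}  ✓accept
'd' @ 6: {1,3,7,8,9}  ✓accept
after full input: {1,3,7,8,9}  (accept=1 in)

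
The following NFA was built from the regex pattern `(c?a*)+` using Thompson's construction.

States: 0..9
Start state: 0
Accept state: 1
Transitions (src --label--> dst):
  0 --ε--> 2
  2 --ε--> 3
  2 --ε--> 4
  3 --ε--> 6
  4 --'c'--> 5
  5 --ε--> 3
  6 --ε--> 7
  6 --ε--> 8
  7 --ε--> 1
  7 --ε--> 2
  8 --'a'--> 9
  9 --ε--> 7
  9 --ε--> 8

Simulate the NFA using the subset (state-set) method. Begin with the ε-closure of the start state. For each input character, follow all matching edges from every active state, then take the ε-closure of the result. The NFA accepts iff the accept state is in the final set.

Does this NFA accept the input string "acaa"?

Answer: ACCEPT

Steps:
start: ε-closure({0}) = {0,1,2,3,4,6,7,8}
'a' @ 1: {1,2,3,4,6,7,8,9}  (accept∈set)
'c' @ 2: {1,2,3,4,5,6,7,8}  (accept∈set)
'a' @ 3: {1,2,3,4,6,7,8,9}  (accept∈set)
'a' @ 4: {1,2,3,4,6,7,8,9}  (accept∈set)
final: {1,2,3,4,6,7,8,9}; accept 1 in set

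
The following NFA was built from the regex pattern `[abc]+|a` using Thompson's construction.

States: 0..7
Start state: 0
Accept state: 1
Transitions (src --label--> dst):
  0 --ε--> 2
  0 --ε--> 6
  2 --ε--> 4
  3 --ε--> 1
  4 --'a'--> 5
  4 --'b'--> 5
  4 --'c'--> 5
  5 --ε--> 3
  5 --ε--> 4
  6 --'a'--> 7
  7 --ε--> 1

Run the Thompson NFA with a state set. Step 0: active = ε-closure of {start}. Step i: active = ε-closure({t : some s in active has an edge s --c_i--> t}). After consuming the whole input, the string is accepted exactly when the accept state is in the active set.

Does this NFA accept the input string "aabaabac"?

Answer: ACCEPT

Trace:
start: ε-closure({0}) = {0,2,4,6}
'a' @ 1: {1,3,4,5,7}  (accept∈set)
'a' @ 2: {1,3,4,5}  (accept∈set)
'b' @ 3: {1,3,4,5}  (accept∈set)
'a' @ 4: {1,3,4,5}  (accept∈set)
'a' @ 5: {1,3,4,5}  (accept∈set)
'b' @ 6: {1,3,4,5}  (accept∈set)
'a' @ 7: {1,3,4,5}  (accept∈set)
'c' @ 8: {1,3,4,5}  (accept∈set)
after full input: {1,3,4,5}  (accept=1 in)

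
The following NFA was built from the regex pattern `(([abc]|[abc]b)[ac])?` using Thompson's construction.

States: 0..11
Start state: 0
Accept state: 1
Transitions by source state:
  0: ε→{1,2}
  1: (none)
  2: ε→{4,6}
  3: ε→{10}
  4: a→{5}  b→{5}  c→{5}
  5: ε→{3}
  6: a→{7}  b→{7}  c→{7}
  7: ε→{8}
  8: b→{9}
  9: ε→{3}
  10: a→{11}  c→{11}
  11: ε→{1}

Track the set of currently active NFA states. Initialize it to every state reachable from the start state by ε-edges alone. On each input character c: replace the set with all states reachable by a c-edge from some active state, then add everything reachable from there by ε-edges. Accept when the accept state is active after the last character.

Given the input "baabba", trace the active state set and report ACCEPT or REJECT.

Answer: REJECT

Trace:
initial (ε-close {0}): {0,1,2,4,6}
'b' @ 1: {3,5,7,8,10}
'a' @ 2: {1,11}  (accept∈set)
'a' @ 3: {}  — dead — no transitions
rest 'bba' ignored (set empty)
end set {} — state 1 not in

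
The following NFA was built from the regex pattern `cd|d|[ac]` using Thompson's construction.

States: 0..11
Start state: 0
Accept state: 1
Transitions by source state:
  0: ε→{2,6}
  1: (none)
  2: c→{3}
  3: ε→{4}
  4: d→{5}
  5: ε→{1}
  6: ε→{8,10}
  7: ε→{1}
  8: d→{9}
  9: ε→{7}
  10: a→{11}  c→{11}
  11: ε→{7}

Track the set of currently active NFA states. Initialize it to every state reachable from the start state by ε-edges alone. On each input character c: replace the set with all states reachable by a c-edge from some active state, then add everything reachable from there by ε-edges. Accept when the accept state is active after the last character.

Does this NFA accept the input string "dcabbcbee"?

Answer: REJECT

Trace:
initial (ε-close {0}): {0,2,6,8,10}
'd' @ 1: {1,7,9}  [accepting]
'c' @ 2: {}  — dead — no transitions
rest 'abbcbee' ignored (set empty)
end set {} — state 1 not in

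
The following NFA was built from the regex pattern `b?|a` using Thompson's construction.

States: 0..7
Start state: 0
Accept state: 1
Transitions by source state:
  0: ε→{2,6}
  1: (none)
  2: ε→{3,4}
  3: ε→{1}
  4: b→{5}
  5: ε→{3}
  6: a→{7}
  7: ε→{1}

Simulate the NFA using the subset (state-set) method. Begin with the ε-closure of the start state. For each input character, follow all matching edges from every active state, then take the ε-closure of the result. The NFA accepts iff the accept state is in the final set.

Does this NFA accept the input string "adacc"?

S₀ = ε-closure({0}) = {0,1,2,3,4,6}
'a' @ 1: {1,7}  ✓accept
'd' @ 2: {}  — state set empty
rest 'acc' ignored (set empty)
end set {} — state 1 not in

Answer: REJECT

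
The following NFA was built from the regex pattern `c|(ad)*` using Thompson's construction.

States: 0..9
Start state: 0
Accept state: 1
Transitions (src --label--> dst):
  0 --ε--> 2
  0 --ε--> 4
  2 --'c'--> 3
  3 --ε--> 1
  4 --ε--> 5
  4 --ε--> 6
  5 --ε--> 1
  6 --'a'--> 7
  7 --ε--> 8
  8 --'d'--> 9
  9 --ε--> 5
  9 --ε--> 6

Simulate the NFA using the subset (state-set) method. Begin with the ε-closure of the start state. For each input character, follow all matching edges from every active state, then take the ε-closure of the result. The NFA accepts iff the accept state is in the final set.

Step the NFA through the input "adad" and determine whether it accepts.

start: ε-closure({0}) = {0,1,2,4,5,6}
'a' @ 1: {7,8}
'd' @ 2: {1,5,6,9}  ✓accept
'a' @ 3: {7,8}
'd' @ 4: {1,5,6,9}  ✓accept
after full input: {1,5,6,9}  (accept=1 in)

Answer: ACCEPT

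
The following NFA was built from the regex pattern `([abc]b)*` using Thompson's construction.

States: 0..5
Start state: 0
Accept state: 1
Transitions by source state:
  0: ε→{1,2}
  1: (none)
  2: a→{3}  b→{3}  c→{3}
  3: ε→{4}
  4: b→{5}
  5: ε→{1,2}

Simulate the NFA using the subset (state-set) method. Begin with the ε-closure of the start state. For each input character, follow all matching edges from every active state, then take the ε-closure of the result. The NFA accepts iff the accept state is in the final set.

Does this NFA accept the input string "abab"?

Answer: ACCEPT

Derivation:
initial (ε-close {0}): {0,1,2}
'a' @ 1: {3,4}
'b' @ 2: {1,2,5}  [accepting]
'a' @ 3: {3,4}
'b' @ 4: {1,2,5}  [accepting]
end set {1,2,5} — state 1 in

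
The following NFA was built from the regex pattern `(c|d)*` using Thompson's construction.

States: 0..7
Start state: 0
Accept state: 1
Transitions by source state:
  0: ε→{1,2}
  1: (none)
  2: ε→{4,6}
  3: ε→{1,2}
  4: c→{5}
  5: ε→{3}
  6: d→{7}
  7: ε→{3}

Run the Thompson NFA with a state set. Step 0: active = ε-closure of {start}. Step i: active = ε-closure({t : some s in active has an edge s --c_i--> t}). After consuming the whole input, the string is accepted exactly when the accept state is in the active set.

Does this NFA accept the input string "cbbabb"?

initial (ε-close {0}): {0,1,2,4,6}
'c' @ 1: {1,2,3,4,5,6}  [accepting]
'b' @ 2: {}  — state set empty
rest 'babb' ignored (set empty)
end set {} — state 1 not in

Answer: REJECT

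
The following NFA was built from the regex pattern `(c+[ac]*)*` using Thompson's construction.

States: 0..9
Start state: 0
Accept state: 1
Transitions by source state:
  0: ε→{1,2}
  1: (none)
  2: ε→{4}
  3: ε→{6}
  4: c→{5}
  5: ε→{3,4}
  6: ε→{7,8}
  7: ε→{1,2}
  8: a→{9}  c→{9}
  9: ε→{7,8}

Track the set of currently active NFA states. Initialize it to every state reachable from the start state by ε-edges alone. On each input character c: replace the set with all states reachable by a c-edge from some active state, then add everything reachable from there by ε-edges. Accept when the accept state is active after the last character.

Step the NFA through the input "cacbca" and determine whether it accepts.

Answer: REJECT

Derivation:
start: ε-closure({0}) = {0,1,2,4}
'c' @ 1: {1,2,3,4,5,6,7,8}  ✓accept
'a' @ 2: {1,2,4,7,8,9}  ✓accept
'c' @ 3: {1,2,3,4,5,6,7,8,9}  ✓accept
'b' @ 4: {}  — dead — no transitions
rest 'ca' ignored (set empty)
end set {} — state 1 not in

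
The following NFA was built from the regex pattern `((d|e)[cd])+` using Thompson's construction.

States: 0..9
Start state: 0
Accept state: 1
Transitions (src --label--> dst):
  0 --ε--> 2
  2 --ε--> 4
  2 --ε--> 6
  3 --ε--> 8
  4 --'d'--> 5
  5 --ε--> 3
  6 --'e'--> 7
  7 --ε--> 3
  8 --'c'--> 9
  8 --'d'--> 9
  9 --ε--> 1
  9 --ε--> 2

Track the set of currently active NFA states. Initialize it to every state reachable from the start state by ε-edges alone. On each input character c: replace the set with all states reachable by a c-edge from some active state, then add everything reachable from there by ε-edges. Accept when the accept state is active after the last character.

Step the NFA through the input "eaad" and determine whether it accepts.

S₀ = ε-closure({0}) = {0,2,4,6}
'e' @ 1: {3,7,8}
'a' @ 2: {}  — no active states
rest 'ad' ignored (set empty)
after full input: {}  (accept=1 not in)

Answer: REJECT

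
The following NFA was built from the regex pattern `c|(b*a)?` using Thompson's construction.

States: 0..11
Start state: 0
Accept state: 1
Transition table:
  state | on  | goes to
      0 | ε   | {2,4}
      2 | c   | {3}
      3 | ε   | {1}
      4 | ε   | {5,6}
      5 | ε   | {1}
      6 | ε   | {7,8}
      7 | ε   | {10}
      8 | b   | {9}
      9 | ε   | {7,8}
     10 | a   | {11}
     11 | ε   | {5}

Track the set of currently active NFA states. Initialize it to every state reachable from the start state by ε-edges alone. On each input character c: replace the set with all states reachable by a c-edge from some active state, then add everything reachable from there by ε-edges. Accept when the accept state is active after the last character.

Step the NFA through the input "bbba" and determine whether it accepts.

Answer: ACCEPT

Steps:
initial (ε-close {0}): {0,1,2,4,5,6,7,8,10}
'b' @ 1: {7,8,9,10}
'b' @ 2: {7,8,9,10}
'b' @ 3: {7,8,9,10}
'a' @ 4: {1,5,11}  [accepting]
final: {1,5,11}; accept 1 in set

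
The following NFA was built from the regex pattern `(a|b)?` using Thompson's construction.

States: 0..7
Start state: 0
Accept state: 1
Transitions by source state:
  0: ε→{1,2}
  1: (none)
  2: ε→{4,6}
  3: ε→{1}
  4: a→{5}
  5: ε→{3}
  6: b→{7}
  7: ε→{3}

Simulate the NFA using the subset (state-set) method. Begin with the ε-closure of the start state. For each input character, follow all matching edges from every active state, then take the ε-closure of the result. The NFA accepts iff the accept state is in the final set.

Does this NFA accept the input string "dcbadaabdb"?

Answer: REJECT

Derivation:
S₀ = ε-closure({0}) = {0,1,2,4,6}
'd' @ 1: {}  — dead — no transitions
rest 'cbadaabdb' ignored (set empty)
end set {} — state 1 not in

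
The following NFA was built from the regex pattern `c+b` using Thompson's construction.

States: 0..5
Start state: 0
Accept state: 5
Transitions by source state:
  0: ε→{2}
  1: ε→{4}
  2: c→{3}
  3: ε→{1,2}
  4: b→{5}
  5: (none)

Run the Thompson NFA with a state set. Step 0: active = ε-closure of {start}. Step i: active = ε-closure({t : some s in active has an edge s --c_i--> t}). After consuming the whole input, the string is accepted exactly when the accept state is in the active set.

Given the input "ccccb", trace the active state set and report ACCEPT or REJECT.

Answer: ACCEPT

Derivation:
start: ε-closure({0}) = {0,2}
'c' @ 1: {1,2,3,4}
'c' @ 2: {1,2,3,4}
'c' @ 3: {1,2,3,4}
'c' @ 4: {1,2,3,4}
'b' @ 5: {5}  (accept∈set)
after full input: {5}  (accept=5 in)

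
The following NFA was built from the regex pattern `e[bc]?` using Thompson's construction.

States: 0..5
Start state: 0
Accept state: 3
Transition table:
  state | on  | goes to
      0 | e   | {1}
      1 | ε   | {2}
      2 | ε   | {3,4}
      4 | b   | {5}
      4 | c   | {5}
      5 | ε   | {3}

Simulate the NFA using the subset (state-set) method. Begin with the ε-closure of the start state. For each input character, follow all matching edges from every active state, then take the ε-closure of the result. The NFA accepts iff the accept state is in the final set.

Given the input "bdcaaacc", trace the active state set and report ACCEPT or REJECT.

Answer: REJECT

Derivation:
initial (ε-close {0}): {0}
'b' @ 1: {}  — state set empty
rest 'dcaaacc' ignored (set empty)
after full input: {}  (accept=3 not in)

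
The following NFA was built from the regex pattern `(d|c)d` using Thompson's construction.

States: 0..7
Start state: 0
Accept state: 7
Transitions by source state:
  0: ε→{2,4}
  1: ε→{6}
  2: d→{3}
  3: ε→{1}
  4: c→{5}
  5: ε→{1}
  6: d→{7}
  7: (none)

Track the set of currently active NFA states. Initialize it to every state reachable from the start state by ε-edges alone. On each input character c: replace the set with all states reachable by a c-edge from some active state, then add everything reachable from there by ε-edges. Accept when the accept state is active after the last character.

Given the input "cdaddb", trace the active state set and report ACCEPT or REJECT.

initial (ε-close {0}): {0,2,4}
'c' @ 1: {1,5,6}
'd' @ 2: {7}  (accept∈set)
'a' @ 3: {}  — no active states
rest 'ddb' ignored (set empty)
final: {}; accept 7 not in set

Answer: REJECT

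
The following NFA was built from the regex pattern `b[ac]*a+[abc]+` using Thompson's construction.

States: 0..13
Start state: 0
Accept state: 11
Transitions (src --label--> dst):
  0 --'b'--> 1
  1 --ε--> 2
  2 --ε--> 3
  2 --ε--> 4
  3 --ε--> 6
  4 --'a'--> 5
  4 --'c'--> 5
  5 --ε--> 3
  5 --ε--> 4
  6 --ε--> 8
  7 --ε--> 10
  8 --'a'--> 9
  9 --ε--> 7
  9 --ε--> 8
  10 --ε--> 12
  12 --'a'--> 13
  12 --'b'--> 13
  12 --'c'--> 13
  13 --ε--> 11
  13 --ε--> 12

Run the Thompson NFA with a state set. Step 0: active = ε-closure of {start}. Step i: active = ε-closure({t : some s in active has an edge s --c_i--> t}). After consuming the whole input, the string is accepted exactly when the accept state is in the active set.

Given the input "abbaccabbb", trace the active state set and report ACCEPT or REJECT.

Answer: REJECT

Steps:
start: ε-closure({0}) = {0}
'a' @ 1: {}  — dead — no transitions
rest 'bbaccabbb' ignored (set empty)
after full input: {}  (accept=11 not in)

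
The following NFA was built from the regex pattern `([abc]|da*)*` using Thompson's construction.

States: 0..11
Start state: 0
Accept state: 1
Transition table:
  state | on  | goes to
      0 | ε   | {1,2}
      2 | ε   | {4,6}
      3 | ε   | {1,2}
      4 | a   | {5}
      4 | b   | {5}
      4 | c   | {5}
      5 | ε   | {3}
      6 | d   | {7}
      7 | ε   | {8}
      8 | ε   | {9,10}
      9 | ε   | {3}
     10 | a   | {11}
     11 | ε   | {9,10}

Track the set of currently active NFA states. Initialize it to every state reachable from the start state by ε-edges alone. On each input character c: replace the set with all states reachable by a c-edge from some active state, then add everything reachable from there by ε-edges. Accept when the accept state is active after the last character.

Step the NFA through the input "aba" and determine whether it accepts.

Answer: ACCEPT

Derivation:
S₀ = ε-closure({0}) = {0,1,2,4,6}
'a' @ 1: {1,2,3,4,5,6}  [accepting]
'b' @ 2: {1,2,3,4,5,6}  [accepting]
'a' @ 3: {1,2,3,4,5,6}  [accepting]
end set {1,2,3,4,5,6} — state 1 in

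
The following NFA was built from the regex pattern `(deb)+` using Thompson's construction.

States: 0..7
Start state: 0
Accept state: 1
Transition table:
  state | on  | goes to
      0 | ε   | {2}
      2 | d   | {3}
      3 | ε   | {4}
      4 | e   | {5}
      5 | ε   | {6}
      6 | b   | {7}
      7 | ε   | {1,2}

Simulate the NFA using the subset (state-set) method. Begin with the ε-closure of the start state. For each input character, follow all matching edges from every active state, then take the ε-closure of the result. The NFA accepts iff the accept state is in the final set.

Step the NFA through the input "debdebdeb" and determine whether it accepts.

Answer: ACCEPT

Steps:
S₀ = ε-closure({0}) = {0,2}
'd' @ 1: {3,4}
'e' @ 2: {5,6}
'b' @ 3: {1,2,7}  ✓accept
'd' @ 4: {3,4}
'e' @ 5: {5,6}
'b' @ 6: {1,2,7}  ✓accept
'd' @ 7: {3,4}
'e' @ 8: {5,6}
'b' @ 9: {1,2,7}  ✓accept
end set {1,2,7} — state 1 in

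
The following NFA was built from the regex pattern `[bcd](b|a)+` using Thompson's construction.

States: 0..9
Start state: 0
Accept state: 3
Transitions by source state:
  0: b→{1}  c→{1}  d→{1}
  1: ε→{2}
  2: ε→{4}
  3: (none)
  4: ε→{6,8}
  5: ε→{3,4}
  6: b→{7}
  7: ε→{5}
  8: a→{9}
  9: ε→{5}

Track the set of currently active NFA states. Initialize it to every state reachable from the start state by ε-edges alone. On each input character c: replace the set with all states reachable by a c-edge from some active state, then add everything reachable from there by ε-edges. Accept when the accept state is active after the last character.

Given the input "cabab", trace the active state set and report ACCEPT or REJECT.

initial (ε-close {0}): {0}
'c' @ 1: {1,2,4,6,8}
'a' @ 2: {3,4,5,6,8,9}  ✓accept
'b' @ 3: {3,4,5,6,7,8}  ✓accept
'a' @ 4: {3,4,5,6,8,9}  ✓accept
'b' @ 5: {3,4,5,6,7,8}  ✓accept
end set {3,4,5,6,7,8} — state 3 in

Answer: ACCEPT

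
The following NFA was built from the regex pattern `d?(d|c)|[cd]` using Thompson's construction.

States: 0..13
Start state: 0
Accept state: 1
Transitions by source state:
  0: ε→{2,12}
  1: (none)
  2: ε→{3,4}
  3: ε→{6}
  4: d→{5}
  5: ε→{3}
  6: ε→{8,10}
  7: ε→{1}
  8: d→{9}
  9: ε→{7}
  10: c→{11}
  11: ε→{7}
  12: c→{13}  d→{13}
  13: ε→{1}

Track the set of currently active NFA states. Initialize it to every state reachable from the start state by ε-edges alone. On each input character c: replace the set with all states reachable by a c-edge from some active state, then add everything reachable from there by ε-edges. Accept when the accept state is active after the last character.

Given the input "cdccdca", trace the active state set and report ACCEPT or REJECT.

S₀ = ε-closure({0}) = {0,2,3,4,6,8,10,12}
'c' @ 1: {1,7,11,13}  [accepting]
'd' @ 2: {}  — dead — no transitions
rest 'ccdca' ignored (set empty)
after full input: {}  (accept=1 not in)

Answer: REJECT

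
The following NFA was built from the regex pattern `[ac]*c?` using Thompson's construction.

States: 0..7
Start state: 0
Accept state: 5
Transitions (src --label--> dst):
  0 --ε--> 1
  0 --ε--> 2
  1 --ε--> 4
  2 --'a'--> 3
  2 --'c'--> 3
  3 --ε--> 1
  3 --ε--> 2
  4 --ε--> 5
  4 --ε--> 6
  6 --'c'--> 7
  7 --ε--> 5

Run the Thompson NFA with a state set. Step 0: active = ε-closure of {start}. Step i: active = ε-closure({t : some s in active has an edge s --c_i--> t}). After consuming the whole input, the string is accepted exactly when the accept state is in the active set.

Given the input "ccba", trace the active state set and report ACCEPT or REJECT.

S₀ = ε-closure({0}) = {0,1,2,4,5,6}
'c' @ 1: {1,2,3,4,5,6,7}  ✓accept
'c' @ 2: {1,2,3,4,5,6,7}  ✓accept
'b' @ 3: {}  — dead — no transitions
rest 'a' ignored (set empty)
after full input: {}  (accept=5 not in)

Answer: REJECT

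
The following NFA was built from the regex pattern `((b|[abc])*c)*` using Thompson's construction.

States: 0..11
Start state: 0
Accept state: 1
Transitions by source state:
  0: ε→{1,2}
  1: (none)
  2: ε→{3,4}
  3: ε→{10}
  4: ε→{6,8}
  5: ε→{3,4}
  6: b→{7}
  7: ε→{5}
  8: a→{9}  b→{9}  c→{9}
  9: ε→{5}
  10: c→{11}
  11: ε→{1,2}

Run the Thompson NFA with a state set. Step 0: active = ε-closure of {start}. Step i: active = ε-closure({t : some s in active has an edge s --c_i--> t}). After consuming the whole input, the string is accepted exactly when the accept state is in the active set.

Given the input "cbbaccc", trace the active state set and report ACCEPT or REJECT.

S₀ = ε-closure({0}) = {0,1,2,3,4,6,8,10}
'c' @ 1: {1,2,3,4,5,6,8,9,10,11}  ✓accept
'b' @ 2: {3,4,5,6,7,8,9,10}
'b' @ 3: {3,4,5,6,7,8,9,10}
'a' @ 4: {3,4,5,6,8,9,10}
'c' @ 5: {1,2,3,4,5,6,8,9,10,11}  ✓accept
'c' @ 6: {1,2,3,4,5,6,8,9,10,11}  ✓accept
'c' @ 7: {1,2,3,4,5,6,8,9,10,11}  ✓accept
after full input: {1,2,3,4,5,6,8,9,10,11}  (accept=1 in)

Answer: ACCEPT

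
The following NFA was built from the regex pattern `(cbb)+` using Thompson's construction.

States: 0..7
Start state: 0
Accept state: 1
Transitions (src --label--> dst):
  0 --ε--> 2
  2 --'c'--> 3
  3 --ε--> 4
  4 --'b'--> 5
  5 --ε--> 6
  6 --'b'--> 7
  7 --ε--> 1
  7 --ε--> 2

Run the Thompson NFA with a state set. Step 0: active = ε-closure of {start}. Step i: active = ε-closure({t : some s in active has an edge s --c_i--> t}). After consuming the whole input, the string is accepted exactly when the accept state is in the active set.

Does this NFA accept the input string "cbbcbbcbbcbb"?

Answer: ACCEPT

Trace:
start: ε-closure({0}) = {0,2}
'c' @ 1: {3,4}
'b' @ 2: {5,6}
'b' @ 3: {1,2,7}  (accept∈set)
'c' @ 4: {3,4}
'b' @ 5: {5,6}
'b' @ 6: {1,2,7}  (accept∈set)
'c' @ 7: {3,4}
'b' @ 8: {5,6}
'b' @ 9: {1,2,7}  (accept∈set)
'c' @ 10: {3,4}
'b' @ 11: {5,6}
'b' @ 12: {1,2,7}  (accept∈set)
final: {1,2,7}; accept 1 in set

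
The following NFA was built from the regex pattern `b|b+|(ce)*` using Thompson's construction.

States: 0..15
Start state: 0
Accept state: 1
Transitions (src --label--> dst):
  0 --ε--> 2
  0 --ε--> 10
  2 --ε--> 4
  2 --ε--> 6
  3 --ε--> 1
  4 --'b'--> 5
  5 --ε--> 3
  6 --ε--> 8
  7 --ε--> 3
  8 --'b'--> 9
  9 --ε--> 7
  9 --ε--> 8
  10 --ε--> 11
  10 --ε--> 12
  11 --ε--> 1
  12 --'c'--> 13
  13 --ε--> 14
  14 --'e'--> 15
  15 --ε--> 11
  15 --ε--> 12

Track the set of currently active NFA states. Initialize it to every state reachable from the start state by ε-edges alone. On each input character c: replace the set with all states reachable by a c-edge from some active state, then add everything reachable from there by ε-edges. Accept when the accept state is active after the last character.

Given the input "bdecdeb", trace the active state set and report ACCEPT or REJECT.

initial (ε-close {0}): {0,1,2,4,6,8,10,11,12}
'b' @ 1: {1,3,5,7,8,9}  (accept∈set)
'd' @ 2: {}  — dead — no transitions
rest 'ecdeb' ignored (set empty)
end set {} — state 1 not in

Answer: REJECT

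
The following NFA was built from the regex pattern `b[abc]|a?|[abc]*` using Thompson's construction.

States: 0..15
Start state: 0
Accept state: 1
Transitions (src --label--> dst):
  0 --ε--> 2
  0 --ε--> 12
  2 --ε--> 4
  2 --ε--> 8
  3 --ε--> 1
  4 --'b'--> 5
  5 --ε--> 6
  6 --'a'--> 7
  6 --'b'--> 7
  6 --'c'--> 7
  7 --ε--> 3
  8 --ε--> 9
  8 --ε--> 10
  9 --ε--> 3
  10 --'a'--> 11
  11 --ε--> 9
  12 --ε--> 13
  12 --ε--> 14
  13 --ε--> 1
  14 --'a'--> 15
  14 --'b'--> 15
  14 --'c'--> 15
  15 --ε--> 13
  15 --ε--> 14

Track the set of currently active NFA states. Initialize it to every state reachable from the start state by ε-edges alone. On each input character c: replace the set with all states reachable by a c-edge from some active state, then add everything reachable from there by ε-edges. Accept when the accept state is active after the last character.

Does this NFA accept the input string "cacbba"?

Answer: ACCEPT

Trace:
start: ε-closure({0}) = {0,1,2,3,4,8,9,10,12,13,14}
'c' @ 1: {1,13,14,15}  ✓accept
'a' @ 2: {1,13,14,15}  ✓accept
'c' @ 3: {1,13,14,15}  ✓accept
'b' @ 4: {1,13,14,15}  ✓accept
'b' @ 5: {1,13,14,15}  ✓accept
'a' @ 6: {1,13,14,15}  ✓accept
end set {1,13,14,15} — state 1 in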